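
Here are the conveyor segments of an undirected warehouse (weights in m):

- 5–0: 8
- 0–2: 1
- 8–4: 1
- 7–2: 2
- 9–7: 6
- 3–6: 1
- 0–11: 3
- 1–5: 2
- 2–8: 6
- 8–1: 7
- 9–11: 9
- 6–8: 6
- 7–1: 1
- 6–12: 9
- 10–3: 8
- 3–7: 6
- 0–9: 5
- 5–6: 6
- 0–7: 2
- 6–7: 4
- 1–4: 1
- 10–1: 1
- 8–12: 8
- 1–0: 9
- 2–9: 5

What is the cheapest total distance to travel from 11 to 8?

Enumerating some paths:
11–0–2–7–1–4–8: 3+1+2+1+1+1 = 9
11–0–7–1–4–8: 3+2+1+1+1 = 8
Cheapest is 11–0–7–1–4–8 at 8 m.

8 m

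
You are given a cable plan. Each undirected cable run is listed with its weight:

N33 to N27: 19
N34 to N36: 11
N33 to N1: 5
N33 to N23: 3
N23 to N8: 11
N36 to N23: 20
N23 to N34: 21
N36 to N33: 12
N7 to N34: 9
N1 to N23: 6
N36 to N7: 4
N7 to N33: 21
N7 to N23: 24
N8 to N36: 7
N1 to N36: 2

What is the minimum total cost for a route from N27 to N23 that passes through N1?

Shortest N27→N1: N27 → N33 → N1 = 24
Best N1 to N23: N1 → N23 costing 6
Total via N1: 24 + 6 = 30.

30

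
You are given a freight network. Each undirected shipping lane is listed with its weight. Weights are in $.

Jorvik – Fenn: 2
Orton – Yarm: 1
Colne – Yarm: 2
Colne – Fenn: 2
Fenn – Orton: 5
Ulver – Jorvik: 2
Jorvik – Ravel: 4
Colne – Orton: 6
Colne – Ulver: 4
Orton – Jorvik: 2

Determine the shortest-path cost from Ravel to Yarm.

Candidate routes:
Ravel–Jorvik–Fenn–Colne–Yarm: 4+2+2+2 = 10
Ravel–Jorvik–Orton–Yarm: 4+2+1 = 7
Cheapest is Ravel–Jorvik–Orton–Yarm at $7.

$7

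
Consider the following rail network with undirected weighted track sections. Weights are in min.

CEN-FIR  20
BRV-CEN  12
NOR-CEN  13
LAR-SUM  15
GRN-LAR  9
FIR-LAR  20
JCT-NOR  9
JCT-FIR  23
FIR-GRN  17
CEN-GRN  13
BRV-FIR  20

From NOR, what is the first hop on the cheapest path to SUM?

Enumerating some paths:
NOR → CEN → GRN → LAR → SUM: 13+13+9+15 = 50
NOR → JCT → FIR → LAR → SUM: 9+23+20+15 = 67
Cheapest is NOR → CEN → GRN → LAR → SUM at 50 min.
So from NOR the first move is to CEN.

CEN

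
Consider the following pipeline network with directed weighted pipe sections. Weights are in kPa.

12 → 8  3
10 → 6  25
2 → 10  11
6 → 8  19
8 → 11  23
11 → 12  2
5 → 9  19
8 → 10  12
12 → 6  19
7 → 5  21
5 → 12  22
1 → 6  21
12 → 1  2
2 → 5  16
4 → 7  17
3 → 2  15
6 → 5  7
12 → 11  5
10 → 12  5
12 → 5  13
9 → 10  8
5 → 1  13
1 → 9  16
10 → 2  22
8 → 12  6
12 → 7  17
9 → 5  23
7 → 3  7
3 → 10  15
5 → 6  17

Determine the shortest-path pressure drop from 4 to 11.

Candidate routes:
4 - 7 - 5 - 12 - 11: 17+21+22+5 = 65
4 - 7 - 3 - 2 - 10 - 12 - 11: 17+7+15+11+5+5 = 60
4 - 7 - 3 - 10 - 12 - 11: 17+7+15+5+5 = 49
The minimum is 49 kPa via 4 - 7 - 3 - 10 - 12 - 11.

49 kPa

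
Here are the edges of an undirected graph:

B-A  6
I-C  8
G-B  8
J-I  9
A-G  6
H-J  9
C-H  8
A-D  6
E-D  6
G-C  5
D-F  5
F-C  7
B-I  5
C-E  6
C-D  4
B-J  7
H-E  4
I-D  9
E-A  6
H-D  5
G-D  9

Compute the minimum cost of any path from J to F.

Running Dijkstra from J:
J: 0
B: 7  (via J)
H: 9  (via J)
I: 9  (via J)
A: 13  (via B)
E: 13  (via H)
D: 14  (via H)
G: 15  (via B)
C: 17  (via H)
F: 19  (via D)
Shortest route: J–H–D–F = 19.

19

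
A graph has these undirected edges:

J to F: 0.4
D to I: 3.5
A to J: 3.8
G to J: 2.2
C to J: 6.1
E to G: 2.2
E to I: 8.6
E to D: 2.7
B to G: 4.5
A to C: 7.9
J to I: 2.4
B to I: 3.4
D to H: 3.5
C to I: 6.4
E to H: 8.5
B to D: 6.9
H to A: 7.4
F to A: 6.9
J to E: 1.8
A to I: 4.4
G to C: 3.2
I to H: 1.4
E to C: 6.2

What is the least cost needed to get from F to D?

4.9

Compare a few routes:
F → J → G → E → D: 0.4+2.2+2.2+2.7 = 7.5
F → J → I → H → D: 0.4+2.4+1.4+3.5 = 7.7
F → J → E → D: 0.4+1.8+2.7 = 4.9
F → J → I → D: 0.4+2.4+3.5 = 6.3
The minimum is 4.9 via F → J → E → D.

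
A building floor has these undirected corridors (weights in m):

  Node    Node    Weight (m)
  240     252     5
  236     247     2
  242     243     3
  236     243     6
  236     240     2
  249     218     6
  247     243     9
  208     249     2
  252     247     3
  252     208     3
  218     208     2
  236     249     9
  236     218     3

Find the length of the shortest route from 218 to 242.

Settle nodes by increasing distance from 218:
218: 0
208: 2  (via 218)
236: 3  (via 218)
249: 4  (via 208)
247: 5  (via 236)
240: 5  (via 236)
252: 5  (via 208)
243: 9  (via 236)
242: 12  (via 243)
Shortest route: 218 → 236 → 243 → 242 = 12 m.

12 m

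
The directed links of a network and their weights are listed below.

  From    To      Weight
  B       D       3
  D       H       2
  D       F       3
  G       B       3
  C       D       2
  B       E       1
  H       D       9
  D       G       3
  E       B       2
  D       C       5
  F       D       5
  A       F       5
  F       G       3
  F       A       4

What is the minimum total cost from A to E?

Enumerating some paths:
A → F → D → G → B → E: 5+5+3+3+1 = 17
A → F → G → B → E: 5+3+3+1 = 12
The minimum is 12 via A → F → G → B → E.

12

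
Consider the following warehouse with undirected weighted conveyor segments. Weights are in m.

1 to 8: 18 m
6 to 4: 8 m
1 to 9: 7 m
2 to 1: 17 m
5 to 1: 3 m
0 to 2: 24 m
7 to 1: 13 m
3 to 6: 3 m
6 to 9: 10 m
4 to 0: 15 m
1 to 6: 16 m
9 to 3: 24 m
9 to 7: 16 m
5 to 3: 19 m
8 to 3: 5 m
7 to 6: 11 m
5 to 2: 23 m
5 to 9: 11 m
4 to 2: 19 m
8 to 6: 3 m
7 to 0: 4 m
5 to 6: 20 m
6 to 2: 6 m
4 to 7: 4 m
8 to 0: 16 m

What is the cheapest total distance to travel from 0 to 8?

16 m

Candidate routes:
0 - 8: 16 = 16
0 - 7 - 4 - 6 - 8: 4+4+8+3 = 19
0 - 7 - 6 - 8: 4+11+3 = 18
The minimum is 16 m via 0 - 8.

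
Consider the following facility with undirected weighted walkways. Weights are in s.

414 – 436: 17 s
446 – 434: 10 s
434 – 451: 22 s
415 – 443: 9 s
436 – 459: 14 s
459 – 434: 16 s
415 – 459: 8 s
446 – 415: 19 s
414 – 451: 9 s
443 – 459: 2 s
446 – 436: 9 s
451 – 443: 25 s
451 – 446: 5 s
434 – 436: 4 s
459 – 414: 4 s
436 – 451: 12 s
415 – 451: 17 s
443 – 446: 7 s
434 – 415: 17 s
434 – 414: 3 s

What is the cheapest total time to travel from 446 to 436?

9 s

Running Dijkstra from 446:
446: 0
451: 5  (via 446)
443: 7  (via 446)
459: 9  (via 443)
436: 9  (via 446)
Shortest route: 446–436 = 9 s.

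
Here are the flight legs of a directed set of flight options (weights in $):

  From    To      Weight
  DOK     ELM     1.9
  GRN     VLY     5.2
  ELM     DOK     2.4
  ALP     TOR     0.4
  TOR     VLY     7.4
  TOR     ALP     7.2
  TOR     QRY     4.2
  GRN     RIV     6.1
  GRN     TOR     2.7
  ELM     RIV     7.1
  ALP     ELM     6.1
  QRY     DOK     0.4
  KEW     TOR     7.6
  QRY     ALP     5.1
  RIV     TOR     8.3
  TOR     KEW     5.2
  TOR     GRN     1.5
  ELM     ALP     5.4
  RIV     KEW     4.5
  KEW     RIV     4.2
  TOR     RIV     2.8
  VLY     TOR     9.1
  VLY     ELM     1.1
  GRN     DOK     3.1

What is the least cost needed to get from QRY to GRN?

Enumerating some paths:
QRY–ALP–TOR–GRN: 5.1+0.4+1.5 = 7
QRY–DOK–ELM–ALP–TOR–GRN: 0.4+1.9+5.4+0.4+1.5 = 9.6
The minimum is $7 via QRY–ALP–TOR–GRN.

$7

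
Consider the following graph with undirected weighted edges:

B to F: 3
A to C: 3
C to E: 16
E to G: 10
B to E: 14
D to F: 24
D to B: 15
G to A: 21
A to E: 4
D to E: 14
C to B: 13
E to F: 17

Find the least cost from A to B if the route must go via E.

Shortest A→E: A–E = 4
Shortest E→B: E–B = 14
Total via E: 4 + 14 = 18.

18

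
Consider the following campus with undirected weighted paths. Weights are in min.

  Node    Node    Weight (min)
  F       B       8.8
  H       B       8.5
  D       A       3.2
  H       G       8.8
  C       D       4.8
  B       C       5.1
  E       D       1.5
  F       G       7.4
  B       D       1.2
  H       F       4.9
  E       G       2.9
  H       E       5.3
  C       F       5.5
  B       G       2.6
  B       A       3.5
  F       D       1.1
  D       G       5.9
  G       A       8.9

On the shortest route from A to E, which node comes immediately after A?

Compare a few routes:
A–D–E: 3.2+1.5 = 4.7
A–D–B–G–E: 3.2+1.2+2.6+2.9 = 9.9
A–B–D–E: 3.5+1.2+1.5 = 6.2
A–B–G–E: 3.5+2.6+2.9 = 9
The minimum is 4.7 min via A–D–E.
So from A the first move is to D.

D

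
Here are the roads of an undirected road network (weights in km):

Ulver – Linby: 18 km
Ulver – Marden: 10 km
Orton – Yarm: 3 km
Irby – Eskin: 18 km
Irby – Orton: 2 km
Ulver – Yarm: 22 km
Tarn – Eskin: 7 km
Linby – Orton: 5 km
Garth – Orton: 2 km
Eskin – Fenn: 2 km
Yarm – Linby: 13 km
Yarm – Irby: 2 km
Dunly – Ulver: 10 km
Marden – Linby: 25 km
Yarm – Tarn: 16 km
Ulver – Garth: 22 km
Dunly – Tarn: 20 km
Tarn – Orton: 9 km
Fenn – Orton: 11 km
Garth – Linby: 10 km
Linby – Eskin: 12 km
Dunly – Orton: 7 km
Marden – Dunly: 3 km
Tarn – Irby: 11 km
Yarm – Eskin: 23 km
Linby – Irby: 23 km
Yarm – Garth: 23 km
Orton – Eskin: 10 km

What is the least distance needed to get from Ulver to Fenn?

28 km

Candidate routes:
Ulver → Dunly → Orton → Eskin → Fenn: 10+7+10+2 = 29
Ulver → Dunly → Orton → Fenn: 10+7+11 = 28
Cheapest is Ulver → Dunly → Orton → Fenn at 28 km.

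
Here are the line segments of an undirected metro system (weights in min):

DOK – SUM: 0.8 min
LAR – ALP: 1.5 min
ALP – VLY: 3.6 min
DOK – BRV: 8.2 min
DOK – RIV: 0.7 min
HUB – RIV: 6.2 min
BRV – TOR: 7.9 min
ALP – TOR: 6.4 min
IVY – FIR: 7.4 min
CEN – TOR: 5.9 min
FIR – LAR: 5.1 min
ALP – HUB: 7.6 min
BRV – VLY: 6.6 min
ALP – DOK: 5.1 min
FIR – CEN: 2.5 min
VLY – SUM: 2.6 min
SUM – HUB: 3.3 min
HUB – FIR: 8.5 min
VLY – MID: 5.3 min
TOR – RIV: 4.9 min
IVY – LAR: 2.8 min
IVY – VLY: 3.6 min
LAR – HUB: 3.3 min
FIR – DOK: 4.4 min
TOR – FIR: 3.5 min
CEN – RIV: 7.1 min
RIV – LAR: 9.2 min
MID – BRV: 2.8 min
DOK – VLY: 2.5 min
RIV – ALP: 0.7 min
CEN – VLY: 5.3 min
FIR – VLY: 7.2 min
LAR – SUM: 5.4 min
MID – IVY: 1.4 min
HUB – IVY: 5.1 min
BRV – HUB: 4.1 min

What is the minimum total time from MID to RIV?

Settle nodes by increasing distance from MID:
MID: 0
IVY: 1.4  (via MID)
BRV: 2.8  (via MID)
LAR: 4.2  (via IVY)
VLY: 5  (via IVY)
ALP: 5.7  (via LAR)
RIV: 6.4  (via ALP)
Shortest route: MID → IVY → LAR → ALP → RIV = 6.4 min.

6.4 min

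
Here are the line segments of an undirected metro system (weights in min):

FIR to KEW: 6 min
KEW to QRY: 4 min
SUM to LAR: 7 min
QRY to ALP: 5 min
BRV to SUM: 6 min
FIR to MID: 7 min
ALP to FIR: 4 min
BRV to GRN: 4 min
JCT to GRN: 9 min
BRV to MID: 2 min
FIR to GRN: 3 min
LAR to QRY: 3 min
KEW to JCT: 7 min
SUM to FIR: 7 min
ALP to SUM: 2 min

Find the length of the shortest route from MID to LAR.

Candidate routes:
MID–BRV–SUM–ALP–QRY–LAR: 2+6+2+5+3 = 18
MID–BRV–SUM–LAR: 2+6+7 = 15
MID–FIR–ALP–QRY–LAR: 7+4+5+3 = 19
MID–FIR–KEW–QRY–LAR: 7+6+4+3 = 20
The minimum is 15 min via MID–BRV–SUM–LAR.

15 min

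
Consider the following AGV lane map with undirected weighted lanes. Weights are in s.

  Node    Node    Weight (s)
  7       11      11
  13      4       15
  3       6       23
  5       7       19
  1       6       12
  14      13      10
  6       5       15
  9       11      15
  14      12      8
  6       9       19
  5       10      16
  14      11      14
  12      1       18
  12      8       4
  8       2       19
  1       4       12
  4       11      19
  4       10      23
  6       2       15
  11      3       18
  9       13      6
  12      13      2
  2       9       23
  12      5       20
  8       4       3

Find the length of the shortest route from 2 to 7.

49 s

Compare a few routes:
2–6–5–7: 15+15+19 = 49
2–8–12–14–11–7: 19+4+8+14+11 = 56
2–8–4–11–7: 19+3+19+11 = 52
Cheapest is 2–6–5–7 at 49 s.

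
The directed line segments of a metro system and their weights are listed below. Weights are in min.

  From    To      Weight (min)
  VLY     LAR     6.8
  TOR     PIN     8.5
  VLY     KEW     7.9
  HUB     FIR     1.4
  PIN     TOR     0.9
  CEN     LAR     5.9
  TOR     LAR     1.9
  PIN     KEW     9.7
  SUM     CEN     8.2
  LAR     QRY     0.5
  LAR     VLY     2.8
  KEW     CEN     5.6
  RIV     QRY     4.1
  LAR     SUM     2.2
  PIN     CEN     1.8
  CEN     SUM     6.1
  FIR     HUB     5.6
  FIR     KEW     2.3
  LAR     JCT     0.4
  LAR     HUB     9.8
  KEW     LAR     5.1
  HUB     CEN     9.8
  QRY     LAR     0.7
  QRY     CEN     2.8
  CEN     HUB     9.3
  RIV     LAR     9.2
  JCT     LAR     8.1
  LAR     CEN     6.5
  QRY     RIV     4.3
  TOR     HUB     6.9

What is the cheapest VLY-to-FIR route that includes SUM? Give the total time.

27.9 min

Shortest VLY→SUM: VLY → LAR → SUM = 9
Shortest SUM→FIR: SUM → CEN → HUB → FIR = 18.9
Total via SUM: 9 + 18.9 = 27.9 min.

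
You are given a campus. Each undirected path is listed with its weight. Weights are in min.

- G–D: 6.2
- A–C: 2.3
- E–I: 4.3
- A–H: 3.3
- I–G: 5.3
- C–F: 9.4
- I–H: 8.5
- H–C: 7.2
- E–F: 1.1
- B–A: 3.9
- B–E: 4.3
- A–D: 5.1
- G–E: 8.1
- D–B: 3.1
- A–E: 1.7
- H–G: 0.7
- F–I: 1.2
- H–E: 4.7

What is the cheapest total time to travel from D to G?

6.2 min

Enumerating some paths:
D → A → H → G: 5.1+3.3+0.7 = 9.1
D → G: 6.2 = 6.2
D → B → A → H → G: 3.1+3.9+3.3+0.7 = 11
The minimum is 6.2 min via D → G.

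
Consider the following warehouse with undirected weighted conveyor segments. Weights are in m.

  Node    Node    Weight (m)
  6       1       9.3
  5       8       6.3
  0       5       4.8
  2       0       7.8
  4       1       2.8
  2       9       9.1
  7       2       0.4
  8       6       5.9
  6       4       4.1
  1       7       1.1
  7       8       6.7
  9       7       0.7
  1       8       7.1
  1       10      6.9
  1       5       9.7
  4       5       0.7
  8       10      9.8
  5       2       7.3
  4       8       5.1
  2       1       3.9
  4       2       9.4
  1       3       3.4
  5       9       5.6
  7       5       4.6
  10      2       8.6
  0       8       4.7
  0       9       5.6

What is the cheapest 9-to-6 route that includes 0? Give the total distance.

Shortest 9→0: 9–0 = 5.6
Best 0 to 6: 0–5–4–6 costing 9.6
Total via 0: 5.6 + 9.6 = 15.2 m.

15.2 m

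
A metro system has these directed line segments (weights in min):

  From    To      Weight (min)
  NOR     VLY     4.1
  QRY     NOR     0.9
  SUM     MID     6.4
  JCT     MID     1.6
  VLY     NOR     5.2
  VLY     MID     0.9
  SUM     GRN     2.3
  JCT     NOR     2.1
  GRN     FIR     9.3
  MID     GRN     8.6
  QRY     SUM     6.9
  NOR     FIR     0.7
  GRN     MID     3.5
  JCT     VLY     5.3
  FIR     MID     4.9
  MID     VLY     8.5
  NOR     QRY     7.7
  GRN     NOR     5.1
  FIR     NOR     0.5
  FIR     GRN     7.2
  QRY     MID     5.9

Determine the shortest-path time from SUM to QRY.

15.1 min

Compare a few routes:
SUM–GRN–NOR–QRY: 2.3+5.1+7.7 = 15.1
SUM–GRN–FIR–NOR–QRY: 2.3+9.3+0.5+7.7 = 19.8
SUM–GRN–MID–VLY–NOR–QRY: 2.3+3.5+8.5+5.2+7.7 = 27.2
The minimum is 15.1 min via SUM–GRN–NOR–QRY.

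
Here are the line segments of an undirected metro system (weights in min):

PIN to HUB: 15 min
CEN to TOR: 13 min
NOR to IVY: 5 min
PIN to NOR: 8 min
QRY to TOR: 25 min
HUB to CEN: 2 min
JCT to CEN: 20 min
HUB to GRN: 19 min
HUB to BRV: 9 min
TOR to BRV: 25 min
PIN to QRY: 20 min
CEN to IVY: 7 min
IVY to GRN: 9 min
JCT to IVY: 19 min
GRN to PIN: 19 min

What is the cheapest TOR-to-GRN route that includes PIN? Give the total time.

Best TOR to PIN: TOR–CEN–HUB–PIN costing 30
Best PIN to GRN: PIN–GRN costing 19
Total via PIN: 30 + 19 = 49 min.

49 min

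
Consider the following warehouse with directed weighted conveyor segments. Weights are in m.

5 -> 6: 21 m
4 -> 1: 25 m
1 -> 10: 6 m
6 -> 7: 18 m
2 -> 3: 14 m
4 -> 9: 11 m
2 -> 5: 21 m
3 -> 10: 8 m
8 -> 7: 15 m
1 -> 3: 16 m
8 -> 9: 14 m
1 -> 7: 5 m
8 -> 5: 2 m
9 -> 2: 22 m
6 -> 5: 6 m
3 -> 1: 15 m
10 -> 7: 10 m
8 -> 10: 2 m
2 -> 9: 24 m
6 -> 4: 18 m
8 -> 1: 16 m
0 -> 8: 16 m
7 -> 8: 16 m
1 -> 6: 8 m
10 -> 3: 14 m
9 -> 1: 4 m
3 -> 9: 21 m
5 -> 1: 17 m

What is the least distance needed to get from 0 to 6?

Compare a few routes:
0–8–1–6: 16+16+8 = 40
0–8–5–1–6: 16+2+17+8 = 43
0–8–9–1–6: 16+14+4+8 = 42
0–8–5–6: 16+2+21 = 39
The minimum is 39 m via 0–8–5–6.

39 m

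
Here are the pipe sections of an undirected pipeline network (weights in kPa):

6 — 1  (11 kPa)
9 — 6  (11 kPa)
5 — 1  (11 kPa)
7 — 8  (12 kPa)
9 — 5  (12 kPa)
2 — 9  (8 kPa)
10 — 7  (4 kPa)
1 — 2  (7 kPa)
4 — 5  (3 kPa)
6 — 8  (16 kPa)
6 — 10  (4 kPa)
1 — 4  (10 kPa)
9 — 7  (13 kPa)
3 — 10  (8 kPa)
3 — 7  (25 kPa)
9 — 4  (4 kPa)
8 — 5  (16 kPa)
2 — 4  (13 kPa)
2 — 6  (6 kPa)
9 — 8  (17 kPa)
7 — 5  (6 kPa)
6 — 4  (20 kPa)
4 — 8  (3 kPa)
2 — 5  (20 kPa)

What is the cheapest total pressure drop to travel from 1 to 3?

Enumerating some paths:
1–2–6–10–3: 7+6+4+8 = 25
1–6–10–3: 11+4+8 = 23
1–5–7–10–3: 11+6+4+8 = 29
Cheapest is 1–6–10–3 at 23 kPa.

23 kPa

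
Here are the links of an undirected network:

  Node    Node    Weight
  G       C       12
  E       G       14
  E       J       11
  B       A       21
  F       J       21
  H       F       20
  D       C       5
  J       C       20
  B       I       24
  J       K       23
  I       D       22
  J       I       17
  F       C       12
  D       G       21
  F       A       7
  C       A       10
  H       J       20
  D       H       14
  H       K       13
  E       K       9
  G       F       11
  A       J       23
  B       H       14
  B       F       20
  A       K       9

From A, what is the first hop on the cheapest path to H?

K

Compare a few routes:
A–B–H: 21+14 = 35
A–C–D–H: 10+5+14 = 29
A–F–H: 7+20 = 27
A–K–H: 9+13 = 22
Cheapest is A–K–H at 22.
So from A the first move is to K.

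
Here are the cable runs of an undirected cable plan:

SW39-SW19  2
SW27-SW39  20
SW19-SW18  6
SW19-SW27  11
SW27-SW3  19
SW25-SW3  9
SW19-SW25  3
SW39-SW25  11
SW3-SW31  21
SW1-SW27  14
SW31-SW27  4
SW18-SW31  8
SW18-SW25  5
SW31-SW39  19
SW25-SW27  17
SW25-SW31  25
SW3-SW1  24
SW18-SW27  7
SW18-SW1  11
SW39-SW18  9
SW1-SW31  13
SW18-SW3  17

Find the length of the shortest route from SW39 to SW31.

Compare a few routes:
SW39 → SW19 → SW18 → SW31: 2+6+8 = 16
SW39 → SW18 → SW31: 9+8 = 17
The minimum is 16 via SW39 → SW19 → SW18 → SW31.

16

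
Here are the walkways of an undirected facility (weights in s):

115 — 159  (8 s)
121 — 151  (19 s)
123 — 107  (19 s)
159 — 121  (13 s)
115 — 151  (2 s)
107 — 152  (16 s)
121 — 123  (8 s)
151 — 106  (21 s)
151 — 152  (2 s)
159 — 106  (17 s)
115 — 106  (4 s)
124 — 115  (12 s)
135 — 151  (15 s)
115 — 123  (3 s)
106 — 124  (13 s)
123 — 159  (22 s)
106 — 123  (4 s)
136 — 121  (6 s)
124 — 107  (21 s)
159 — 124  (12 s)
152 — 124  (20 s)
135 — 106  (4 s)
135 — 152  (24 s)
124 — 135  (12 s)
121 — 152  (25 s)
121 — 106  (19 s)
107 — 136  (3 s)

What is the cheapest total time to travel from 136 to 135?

Compare a few routes:
136 → 121 → 123 → 115 → 106 → 135: 6+8+3+4+4 = 25
136 → 121 → 123 → 106 → 135: 6+8+4+4 = 22
136 → 107 → 123 → 106 → 135: 3+19+4+4 = 30
136 → 121 → 106 → 135: 6+19+4 = 29
The minimum is 22 s via 136 → 121 → 123 → 106 → 135.

22 s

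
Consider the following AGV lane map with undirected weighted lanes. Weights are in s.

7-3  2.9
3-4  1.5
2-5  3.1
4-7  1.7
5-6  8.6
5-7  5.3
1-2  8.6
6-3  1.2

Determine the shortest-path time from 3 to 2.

11.3 s

Settle nodes by increasing distance from 3:
3: 0
6: 1.2  (via 3)
4: 1.5  (via 3)
7: 2.9  (via 3)
5: 8.2  (via 7)
2: 11.3  (via 5)
Shortest route: 3 → 7 → 5 → 2 = 11.3 s.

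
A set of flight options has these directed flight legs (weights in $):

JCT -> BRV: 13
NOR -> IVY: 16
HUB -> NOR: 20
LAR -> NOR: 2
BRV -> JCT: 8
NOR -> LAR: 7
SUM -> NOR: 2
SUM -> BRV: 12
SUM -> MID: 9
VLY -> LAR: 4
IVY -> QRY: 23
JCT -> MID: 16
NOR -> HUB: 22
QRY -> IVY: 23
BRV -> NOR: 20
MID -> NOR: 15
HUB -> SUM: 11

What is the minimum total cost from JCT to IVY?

Enumerating some paths:
JCT → MID → NOR → IVY: 16+15+16 = 47
JCT → BRV → NOR → IVY: 13+20+16 = 49
The minimum is $47 via JCT → MID → NOR → IVY.

$47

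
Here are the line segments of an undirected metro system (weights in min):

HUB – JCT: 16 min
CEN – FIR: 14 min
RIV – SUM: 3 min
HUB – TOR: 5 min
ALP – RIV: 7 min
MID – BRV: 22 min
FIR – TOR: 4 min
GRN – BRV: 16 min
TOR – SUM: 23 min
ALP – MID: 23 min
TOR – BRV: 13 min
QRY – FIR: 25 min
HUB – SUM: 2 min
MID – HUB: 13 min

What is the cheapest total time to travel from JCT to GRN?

Compare a few routes:
JCT → HUB → TOR → BRV → GRN: 16+5+13+16 = 50
JCT → HUB → MID → BRV → GRN: 16+13+22+16 = 67
JCT → HUB → SUM → RIV → ALP → MID → BRV → GRN: 16+2+3+7+23+22+16 = 89
JCT → HUB → SUM → TOR → BRV → GRN: 16+2+23+13+16 = 70
Cheapest is JCT → HUB → TOR → BRV → GRN at 50 min.

50 min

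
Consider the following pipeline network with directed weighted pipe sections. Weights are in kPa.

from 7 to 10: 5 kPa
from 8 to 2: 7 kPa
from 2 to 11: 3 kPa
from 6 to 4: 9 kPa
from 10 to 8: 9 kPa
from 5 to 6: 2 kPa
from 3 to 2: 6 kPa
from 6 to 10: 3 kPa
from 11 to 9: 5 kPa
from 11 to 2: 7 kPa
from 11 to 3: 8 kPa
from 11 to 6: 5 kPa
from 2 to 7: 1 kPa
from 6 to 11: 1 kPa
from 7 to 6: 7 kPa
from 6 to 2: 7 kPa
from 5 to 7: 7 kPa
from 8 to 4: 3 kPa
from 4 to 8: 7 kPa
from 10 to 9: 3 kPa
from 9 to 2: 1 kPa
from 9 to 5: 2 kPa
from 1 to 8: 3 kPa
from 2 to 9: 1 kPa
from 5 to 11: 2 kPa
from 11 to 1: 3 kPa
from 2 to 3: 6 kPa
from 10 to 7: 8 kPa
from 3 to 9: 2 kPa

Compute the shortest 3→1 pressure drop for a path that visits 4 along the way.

35 kPa

Shortest 3→4: 3–9–5–6–4 = 15
Best 4 to 1: 4–8–2–11–1 costing 20
Total via 4: 15 + 20 = 35 kPa.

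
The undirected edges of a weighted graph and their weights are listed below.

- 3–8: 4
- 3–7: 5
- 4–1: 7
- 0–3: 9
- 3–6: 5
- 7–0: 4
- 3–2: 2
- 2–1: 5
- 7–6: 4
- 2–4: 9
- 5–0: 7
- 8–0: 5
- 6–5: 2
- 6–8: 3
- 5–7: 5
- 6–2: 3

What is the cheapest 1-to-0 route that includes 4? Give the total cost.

Shortest 1→4: 1–4 = 7
Shortest 4→0: 4–2–3–0 = 20
Total via 4: 7 + 20 = 27.

27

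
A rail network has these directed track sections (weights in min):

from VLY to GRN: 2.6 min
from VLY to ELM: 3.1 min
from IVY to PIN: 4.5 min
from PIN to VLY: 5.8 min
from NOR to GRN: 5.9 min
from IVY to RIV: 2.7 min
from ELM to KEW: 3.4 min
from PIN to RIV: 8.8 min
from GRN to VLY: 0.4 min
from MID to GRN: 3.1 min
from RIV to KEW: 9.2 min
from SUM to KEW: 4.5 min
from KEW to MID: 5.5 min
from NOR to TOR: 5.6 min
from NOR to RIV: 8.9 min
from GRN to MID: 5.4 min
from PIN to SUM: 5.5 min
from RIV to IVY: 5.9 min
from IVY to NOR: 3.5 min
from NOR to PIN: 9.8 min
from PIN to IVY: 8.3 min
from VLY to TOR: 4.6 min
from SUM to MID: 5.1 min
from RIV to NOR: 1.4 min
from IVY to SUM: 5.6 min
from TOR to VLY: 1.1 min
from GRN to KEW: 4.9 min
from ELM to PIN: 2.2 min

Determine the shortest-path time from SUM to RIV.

22.7 min

Compare a few routes:
SUM–MID–GRN–VLY–ELM–PIN–RIV: 5.1+3.1+0.4+3.1+2.2+8.8 = 22.7
SUM–MID–GRN–VLY–ELM–PIN–IVY–RIV: 5.1+3.1+0.4+3.1+2.2+8.3+2.7 = 24.9
Cheapest is SUM–MID–GRN–VLY–ELM–PIN–RIV at 22.7 min.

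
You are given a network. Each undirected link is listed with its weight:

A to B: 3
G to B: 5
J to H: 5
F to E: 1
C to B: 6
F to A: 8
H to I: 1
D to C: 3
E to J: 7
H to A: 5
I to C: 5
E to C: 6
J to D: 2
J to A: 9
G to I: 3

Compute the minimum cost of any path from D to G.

11

Compare a few routes:
D → C → B → G: 3+6+5 = 14
D → J → A → B → G: 2+9+3+5 = 19
D → C → I → G: 3+5+3 = 11
Cheapest is D → C → I → G at 11.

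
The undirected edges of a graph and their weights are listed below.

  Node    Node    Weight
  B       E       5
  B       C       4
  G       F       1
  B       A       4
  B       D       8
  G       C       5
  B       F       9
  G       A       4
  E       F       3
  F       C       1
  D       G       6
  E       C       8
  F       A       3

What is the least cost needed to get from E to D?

Shortest distances from E:
E: 0
F: 3  (via E)
C: 4  (via F)
G: 4  (via F)
B: 5  (via E)
A: 6  (via F)
D: 10  (via G)
Shortest route: E → F → G → D = 10.

10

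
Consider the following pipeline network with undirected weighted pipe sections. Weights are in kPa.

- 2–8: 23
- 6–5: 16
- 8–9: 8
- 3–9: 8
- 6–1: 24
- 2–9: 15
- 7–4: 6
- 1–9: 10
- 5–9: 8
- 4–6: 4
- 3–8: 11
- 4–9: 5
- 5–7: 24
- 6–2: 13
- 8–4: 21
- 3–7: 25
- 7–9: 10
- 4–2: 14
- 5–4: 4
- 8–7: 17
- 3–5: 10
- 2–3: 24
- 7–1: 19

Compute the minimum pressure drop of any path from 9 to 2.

Running Dijkstra from 9:
9: 0
4: 5  (via 9)
3: 8  (via 9)
5: 8  (via 9)
8: 8  (via 9)
6: 9  (via 4)
1: 10  (via 9)
7: 10  (via 9)
2: 15  (via 9)
Shortest route: 9–2 = 15 kPa.

15 kPa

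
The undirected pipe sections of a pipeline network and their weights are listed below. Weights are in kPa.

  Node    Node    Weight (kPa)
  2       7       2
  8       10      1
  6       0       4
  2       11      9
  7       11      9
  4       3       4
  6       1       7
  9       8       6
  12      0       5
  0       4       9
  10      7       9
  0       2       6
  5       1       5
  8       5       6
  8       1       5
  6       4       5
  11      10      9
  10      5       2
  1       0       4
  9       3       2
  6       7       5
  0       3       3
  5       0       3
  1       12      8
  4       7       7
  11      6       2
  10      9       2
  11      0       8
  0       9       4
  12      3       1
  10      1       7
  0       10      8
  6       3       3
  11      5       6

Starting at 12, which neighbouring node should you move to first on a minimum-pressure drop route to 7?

3

Candidate routes:
12–3–0–2–7: 1+3+6+2 = 12
12–3–4–7: 1+4+7 = 12
12–3–6–7: 1+3+5 = 9
The minimum is 9 kPa via 12–3–6–7.
So from 12 the first move is to 3.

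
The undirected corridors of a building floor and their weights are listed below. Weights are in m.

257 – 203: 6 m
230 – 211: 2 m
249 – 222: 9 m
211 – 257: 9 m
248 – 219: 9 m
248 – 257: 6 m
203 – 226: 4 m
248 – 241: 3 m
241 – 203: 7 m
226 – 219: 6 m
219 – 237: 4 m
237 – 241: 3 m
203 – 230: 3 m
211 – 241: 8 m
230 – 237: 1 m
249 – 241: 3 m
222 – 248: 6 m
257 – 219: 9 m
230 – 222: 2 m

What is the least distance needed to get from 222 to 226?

Compare a few routes:
222 → 230 → 237 → 241 → 203 → 226: 2+1+3+7+4 = 17
222 → 230 → 203 → 226: 2+3+4 = 9
222 → 230 → 237 → 219 → 226: 2+1+4+6 = 13
Cheapest is 222 → 230 → 203 → 226 at 9 m.

9 m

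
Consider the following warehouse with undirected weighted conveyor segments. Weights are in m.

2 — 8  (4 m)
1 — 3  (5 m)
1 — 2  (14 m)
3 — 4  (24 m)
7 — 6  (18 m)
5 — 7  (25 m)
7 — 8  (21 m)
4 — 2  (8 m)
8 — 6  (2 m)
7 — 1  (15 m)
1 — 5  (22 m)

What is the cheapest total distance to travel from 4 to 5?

Candidate routes:
4 - 2 - 8 - 6 - 7 - 5: 8+4+2+18+25 = 57
4 - 2 - 1 - 5: 8+14+22 = 44
4 - 3 - 1 - 5: 24+5+22 = 51
4 - 2 - 8 - 7 - 5: 8+4+21+25 = 58
Cheapest is 4 - 2 - 1 - 5 at 44 m.

44 m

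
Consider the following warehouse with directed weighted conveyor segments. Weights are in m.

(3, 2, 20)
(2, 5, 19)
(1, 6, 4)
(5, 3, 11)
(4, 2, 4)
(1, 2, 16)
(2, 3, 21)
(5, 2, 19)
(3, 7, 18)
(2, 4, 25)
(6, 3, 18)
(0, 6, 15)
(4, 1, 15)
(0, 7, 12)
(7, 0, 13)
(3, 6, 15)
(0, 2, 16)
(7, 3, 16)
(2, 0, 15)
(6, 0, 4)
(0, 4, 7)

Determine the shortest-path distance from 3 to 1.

Shortest distances from 3:
3: 0
6: 15  (via 3)
7: 18  (via 3)
0: 19  (via 6)
2: 20  (via 3)
4: 26  (via 0)
5: 39  (via 2)
1: 41  (via 4)
Shortest route: 3–6–0–4–1 = 41 m.

41 m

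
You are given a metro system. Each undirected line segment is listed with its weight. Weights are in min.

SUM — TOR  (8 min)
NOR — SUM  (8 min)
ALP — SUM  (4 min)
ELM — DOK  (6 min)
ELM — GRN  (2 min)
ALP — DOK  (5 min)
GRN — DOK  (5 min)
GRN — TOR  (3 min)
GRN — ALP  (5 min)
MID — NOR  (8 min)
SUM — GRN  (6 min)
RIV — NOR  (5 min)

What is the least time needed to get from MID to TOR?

24 min

Compare a few routes:
MID → NOR → SUM → GRN → TOR: 8+8+6+3 = 25
MID → NOR → SUM → ALP → GRN → TOR: 8+8+4+5+3 = 28
MID → NOR → SUM → TOR: 8+8+8 = 24
The minimum is 24 min via MID → NOR → SUM → TOR.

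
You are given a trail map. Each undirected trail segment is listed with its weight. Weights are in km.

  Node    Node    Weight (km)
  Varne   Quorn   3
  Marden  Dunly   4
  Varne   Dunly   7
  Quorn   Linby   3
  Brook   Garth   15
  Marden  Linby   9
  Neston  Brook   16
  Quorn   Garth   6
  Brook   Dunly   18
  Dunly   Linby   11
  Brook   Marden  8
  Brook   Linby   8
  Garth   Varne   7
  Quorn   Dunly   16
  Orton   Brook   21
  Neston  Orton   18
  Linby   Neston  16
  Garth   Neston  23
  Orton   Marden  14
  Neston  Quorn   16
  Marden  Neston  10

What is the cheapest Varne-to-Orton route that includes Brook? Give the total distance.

Best Varne to Brook: Varne → Quorn → Linby → Brook costing 14
Shortest Brook→Orton: Brook → Orton = 21
Total via Brook: 14 + 21 = 35 km.

35 km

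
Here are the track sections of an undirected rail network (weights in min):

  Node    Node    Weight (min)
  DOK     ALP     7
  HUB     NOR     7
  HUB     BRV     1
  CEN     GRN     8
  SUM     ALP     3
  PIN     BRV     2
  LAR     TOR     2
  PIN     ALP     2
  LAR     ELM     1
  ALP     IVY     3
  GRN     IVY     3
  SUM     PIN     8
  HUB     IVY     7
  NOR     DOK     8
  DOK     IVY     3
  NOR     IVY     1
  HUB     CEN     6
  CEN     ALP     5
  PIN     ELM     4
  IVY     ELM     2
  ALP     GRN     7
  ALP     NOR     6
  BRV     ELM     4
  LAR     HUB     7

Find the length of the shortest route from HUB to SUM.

8 min

Settle nodes by increasing distance from HUB:
HUB: 0
BRV: 1  (via HUB)
PIN: 3  (via BRV)
ELM: 5  (via BRV)
ALP: 5  (via PIN)
LAR: 6  (via ELM)
CEN: 6  (via HUB)
IVY: 7  (via HUB)
NOR: 7  (via HUB)
SUM: 8  (via ALP)
Shortest route: HUB → BRV → PIN → ALP → SUM = 8 min.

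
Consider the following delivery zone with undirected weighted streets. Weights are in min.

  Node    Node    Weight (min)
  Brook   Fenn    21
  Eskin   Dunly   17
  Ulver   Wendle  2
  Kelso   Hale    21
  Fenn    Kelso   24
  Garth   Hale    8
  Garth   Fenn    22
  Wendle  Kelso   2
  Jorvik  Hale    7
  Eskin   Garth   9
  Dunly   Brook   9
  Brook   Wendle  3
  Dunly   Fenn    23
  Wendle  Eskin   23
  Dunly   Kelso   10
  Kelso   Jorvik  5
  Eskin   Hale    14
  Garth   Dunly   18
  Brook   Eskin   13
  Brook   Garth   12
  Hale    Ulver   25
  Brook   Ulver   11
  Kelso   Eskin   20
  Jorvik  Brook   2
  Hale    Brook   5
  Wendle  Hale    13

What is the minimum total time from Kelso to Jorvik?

5 min

Enumerating some paths:
Kelso - Jorvik: 5 = 5
Kelso - Wendle - Brook - Jorvik: 2+3+2 = 7
The minimum is 5 min via Kelso - Jorvik.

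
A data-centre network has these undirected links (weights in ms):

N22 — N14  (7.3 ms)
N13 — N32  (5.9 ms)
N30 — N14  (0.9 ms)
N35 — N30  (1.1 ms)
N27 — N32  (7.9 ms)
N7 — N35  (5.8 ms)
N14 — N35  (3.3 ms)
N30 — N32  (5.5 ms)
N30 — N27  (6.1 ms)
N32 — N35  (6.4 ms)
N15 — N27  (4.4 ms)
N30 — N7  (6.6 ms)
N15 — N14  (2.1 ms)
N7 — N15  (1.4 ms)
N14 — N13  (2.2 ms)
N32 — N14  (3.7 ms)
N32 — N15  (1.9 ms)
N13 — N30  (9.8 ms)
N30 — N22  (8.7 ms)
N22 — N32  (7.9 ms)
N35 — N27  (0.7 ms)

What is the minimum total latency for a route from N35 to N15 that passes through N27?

5.1 ms

Best N35 to N27: N35 → N27 costing 0.7
Best N27 to N15: N27 → N15 costing 4.4
Total via N27: 0.7 + 4.4 = 5.1 ms.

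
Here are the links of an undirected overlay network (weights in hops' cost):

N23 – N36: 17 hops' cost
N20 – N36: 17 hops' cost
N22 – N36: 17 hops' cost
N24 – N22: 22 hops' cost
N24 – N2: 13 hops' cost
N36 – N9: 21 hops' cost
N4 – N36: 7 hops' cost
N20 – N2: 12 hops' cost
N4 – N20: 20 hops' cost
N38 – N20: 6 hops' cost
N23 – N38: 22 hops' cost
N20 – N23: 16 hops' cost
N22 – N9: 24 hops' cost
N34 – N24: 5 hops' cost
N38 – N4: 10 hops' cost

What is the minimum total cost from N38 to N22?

34 hops' cost

Compare a few routes:
N38 - N4 - N36 - N22: 10+7+17 = 34
N38 - N20 - N4 - N36 - N22: 6+20+7+17 = 50
N38 - N20 - N36 - N22: 6+17+17 = 40
The minimum is 34 hops' cost via N38 - N4 - N36 - N22.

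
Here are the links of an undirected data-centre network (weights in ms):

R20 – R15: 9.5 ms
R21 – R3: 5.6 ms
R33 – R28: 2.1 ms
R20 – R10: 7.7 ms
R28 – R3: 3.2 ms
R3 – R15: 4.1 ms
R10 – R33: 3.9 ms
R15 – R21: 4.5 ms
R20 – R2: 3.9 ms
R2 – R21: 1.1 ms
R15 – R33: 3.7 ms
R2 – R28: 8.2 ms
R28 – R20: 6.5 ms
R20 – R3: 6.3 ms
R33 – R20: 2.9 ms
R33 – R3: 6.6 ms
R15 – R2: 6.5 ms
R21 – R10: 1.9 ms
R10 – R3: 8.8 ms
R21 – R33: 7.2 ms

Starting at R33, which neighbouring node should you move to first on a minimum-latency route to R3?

R28

Compare a few routes:
R33–R3: 6.6 = 6.6
R33–R28–R3: 2.1+3.2 = 5.3
R33–R15–R3: 3.7+4.1 = 7.8
The minimum is 5.3 ms via R33–R28–R3.
So from R33 the first move is to R28.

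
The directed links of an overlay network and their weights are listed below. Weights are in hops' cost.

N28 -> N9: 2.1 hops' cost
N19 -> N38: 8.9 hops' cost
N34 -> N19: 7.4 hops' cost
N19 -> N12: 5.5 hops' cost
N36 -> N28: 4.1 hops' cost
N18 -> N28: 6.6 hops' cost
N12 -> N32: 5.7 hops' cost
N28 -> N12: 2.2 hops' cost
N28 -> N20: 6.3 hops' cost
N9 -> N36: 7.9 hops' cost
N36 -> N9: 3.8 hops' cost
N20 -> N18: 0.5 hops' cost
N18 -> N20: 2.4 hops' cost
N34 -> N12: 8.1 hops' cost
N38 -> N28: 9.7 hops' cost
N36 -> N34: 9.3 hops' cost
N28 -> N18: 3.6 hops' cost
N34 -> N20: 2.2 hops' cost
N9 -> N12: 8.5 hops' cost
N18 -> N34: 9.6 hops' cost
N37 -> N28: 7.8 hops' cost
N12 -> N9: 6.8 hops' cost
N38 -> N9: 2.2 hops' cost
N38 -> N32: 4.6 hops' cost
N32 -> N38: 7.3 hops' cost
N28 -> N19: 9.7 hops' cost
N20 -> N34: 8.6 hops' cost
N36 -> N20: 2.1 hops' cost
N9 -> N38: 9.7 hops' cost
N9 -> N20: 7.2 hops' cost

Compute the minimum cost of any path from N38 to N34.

18 hops' cost

Shortest distances from N38:
N38: 0
N9: 2.2  (via N38)
N32: 4.6  (via N38)
N20: 9.4  (via N9)
N28: 9.7  (via N38)
N18: 9.9  (via N20)
N36: 10.1  (via N9)
N12: 10.7  (via N9)
N34: 18  (via N20)
Shortest route: N38–N9–N20–N34 = 18 hops' cost.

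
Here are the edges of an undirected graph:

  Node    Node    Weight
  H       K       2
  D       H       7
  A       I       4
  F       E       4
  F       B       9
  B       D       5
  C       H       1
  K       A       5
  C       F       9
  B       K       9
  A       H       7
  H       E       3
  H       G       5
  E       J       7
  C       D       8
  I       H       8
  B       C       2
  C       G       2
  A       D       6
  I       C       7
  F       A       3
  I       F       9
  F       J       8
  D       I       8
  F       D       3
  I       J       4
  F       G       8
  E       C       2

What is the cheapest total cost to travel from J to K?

12

Settle nodes by increasing distance from J:
J: 0
I: 4  (via J)
E: 7  (via J)
A: 8  (via I)
F: 8  (via J)
C: 9  (via E)
H: 10  (via E)
B: 11  (via C)
D: 11  (via F)
G: 11  (via C)
K: 12  (via H)
Shortest route: J → E → H → K = 12.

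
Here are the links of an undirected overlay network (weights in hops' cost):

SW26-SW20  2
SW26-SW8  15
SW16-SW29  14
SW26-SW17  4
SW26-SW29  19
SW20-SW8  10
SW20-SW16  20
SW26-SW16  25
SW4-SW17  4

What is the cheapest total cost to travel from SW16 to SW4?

30 hops' cost

Settle nodes by increasing distance from SW16:
SW16: 0
SW29: 14  (via SW16)
SW20: 20  (via SW16)
SW26: 22  (via SW20)
SW17: 26  (via SW26)
SW8: 30  (via SW20)
SW4: 30  (via SW17)
Shortest route: SW16 → SW20 → SW26 → SW17 → SW4 = 30 hops' cost.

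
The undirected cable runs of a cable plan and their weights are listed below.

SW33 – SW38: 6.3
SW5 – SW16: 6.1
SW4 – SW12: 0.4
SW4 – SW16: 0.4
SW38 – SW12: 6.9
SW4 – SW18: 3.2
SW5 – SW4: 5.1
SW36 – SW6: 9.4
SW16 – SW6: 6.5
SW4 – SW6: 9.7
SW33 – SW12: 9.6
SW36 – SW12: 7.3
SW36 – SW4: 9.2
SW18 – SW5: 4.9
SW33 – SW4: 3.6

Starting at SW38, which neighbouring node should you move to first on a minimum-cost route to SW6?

Compare a few routes:
SW38 → SW12 → SW4 → SW6: 6.9+0.4+9.7 = 17
SW38 → SW33 → SW4 → SW16 → SW6: 6.3+3.6+0.4+6.5 = 16.8
SW38 → SW12 → SW4 → SW16 → SW6: 6.9+0.4+0.4+6.5 = 14.2
The minimum is 14.2 via SW38 → SW12 → SW4 → SW16 → SW6.
So from SW38 the first move is to SW12.

SW12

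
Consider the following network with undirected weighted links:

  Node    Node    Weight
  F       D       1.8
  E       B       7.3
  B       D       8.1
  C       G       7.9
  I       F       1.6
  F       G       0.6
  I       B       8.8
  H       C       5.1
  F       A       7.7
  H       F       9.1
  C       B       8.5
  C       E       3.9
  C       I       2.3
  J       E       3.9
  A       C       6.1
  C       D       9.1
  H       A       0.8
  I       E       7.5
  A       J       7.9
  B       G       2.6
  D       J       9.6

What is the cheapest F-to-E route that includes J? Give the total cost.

Shortest F→J: F → D → J = 11.4
Best J to E: J → E costing 3.9
Total via J: 11.4 + 3.9 = 15.3.

15.3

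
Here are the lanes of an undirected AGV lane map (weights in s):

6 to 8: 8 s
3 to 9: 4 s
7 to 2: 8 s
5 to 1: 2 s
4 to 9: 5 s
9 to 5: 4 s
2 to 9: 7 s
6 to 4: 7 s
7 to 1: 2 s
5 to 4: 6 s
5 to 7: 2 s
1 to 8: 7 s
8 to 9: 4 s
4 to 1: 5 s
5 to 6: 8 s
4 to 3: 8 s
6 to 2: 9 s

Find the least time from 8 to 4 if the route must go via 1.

12 s

Shortest 8→1: 8 → 1 = 7
Shortest 1→4: 1 → 4 = 5
Total via 1: 7 + 5 = 12 s.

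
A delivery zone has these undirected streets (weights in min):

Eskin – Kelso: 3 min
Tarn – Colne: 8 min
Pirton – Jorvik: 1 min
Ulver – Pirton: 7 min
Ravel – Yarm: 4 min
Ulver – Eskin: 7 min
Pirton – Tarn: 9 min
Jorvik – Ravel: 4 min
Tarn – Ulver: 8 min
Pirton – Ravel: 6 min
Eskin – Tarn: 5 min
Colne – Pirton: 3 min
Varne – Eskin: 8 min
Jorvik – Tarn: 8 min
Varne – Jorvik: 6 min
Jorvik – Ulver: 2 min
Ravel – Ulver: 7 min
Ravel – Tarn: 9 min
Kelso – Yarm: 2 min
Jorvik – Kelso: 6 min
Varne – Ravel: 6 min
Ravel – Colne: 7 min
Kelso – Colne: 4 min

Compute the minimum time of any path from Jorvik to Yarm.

Candidate routes:
Jorvik - Pirton - Colne - Kelso - Yarm: 1+3+4+2 = 10
Jorvik - Ravel - Yarm: 4+4 = 8
Jorvik - Pirton - Ravel - Yarm: 1+6+4 = 11
Jorvik - Ulver - Ravel - Yarm: 2+7+4 = 13
Cheapest is Jorvik - Ravel - Yarm at 8 min.

8 min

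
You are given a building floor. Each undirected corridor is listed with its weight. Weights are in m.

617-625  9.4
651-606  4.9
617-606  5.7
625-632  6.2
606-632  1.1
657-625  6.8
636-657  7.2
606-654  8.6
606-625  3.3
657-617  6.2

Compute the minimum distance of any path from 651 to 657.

15 m

Enumerating some paths:
651 - 606 - 617 - 657: 4.9+5.7+6.2 = 16.8
651 - 606 - 625 - 657: 4.9+3.3+6.8 = 15
Cheapest is 651 - 606 - 625 - 657 at 15 m.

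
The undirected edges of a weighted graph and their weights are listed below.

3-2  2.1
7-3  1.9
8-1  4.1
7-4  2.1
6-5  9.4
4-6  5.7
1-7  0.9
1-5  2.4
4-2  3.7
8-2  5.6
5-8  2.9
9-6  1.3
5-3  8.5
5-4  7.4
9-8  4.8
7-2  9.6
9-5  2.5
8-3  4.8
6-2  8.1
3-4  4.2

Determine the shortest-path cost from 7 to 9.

5.8

Compare a few routes:
7 → 4 → 6 → 9: 2.1+5.7+1.3 = 9.1
7 → 1 → 5 → 9: 0.9+2.4+2.5 = 5.8
7 → 1 → 8 → 9: 0.9+4.1+4.8 = 9.8
7 → 1 → 8 → 5 → 9: 0.9+4.1+2.9+2.5 = 10.4
Cheapest is 7 → 1 → 5 → 9 at 5.8.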